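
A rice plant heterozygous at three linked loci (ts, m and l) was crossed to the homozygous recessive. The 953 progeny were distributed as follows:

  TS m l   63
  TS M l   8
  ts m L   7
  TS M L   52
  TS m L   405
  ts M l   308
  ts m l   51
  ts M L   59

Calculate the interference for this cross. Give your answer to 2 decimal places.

0.12

The two most frequent reciprocal classes, ts M l and TS m L, are the parental types, so the F1 was ts M l / TS m L.
The two rarest classes, TS M l and ts m L, are the double crossovers. Comparing them with the parentals, only the ts allele has switched, so ts is the middle locus and the order is m – ts – l.
m–ts: (103 + 15)/953 = 0.1238; ts–l: (122 + 15)/953 = 0.1438.
Expected DCO frequency = 0.1238 × 0.1438 ≈ 0.01780; observed = 15/953 ≈ 0.01574.
Coefficient of coincidence = 0.01574/0.01780 ≈ 0.88; interference = 1 − 0.88 = 0.12.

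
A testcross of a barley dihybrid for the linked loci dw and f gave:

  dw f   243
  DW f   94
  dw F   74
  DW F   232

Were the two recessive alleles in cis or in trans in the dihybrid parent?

cis

The two most frequent classes are DW F (232) and dw f (243); these are the parental (non-recombinant) types.
So the F1 carried DW F on one chromosome and dw f on the other — the recessive alleles are on the same chromosome (cis / coupling).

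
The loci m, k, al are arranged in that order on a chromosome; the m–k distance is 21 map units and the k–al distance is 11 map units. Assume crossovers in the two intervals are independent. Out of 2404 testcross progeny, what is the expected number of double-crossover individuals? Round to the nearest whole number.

56

Map distances give recombination frequencies of 0.210 and 0.110 for the two intervals.
With no interference, expected double-crossover frequency = 0.210 × 0.110 = 0.02310.
Expected number = 0.02310 × 2404 = 55.53 ≈ 56.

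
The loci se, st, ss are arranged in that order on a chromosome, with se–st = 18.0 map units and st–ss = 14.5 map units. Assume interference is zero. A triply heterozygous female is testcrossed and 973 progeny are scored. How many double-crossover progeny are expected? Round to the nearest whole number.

25

Map distances give recombination frequencies of 0.180 and 0.145 for the two intervals.
With no interference, expected double-crossover frequency = 0.180 × 0.145 = 0.02610.
Expected number = 0.02610 × 973 = 25.40 ≈ 25.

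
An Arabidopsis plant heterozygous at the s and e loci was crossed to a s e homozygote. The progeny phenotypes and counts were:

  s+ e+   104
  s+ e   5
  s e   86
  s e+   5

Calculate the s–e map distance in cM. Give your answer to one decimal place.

The two most frequent classes, s+ e+ (104) and s e (86), are the parental types, so the F1 was s+ e+ / s e.
The recombinant classes are s+ e and s e+: 5 + 5 = 10.
Recombination frequency = 10/200 = 0.0500 ≈ 5.0%, i.e. 5.0 cM.

5.0 cM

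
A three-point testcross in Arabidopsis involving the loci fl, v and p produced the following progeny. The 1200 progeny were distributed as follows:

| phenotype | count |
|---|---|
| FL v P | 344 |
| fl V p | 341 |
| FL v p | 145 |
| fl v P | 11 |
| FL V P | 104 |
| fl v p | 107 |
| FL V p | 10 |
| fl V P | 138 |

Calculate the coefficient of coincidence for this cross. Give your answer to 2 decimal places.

0.36

The two most frequent reciprocal classes, FL v P and fl V p, are the parental types, so the F1 was FL v P / fl V p.
The two rarest classes, fl v P and FL V p, are the double crossovers. Comparing them with the parentals, only the fl allele has switched, so fl is the middle locus and the order is p – fl – v.
p–fl: (283 + 21)/1200 = 0.2533; fl–v: (211 + 21)/1200 = 0.1933.
Expected DCO frequency = 0.2533 × 0.1933 ≈ 0.04896; observed = 21/1200 ≈ 0.01750.
Coefficient of coincidence = 0.01750/0.04896 ≈ 0.36.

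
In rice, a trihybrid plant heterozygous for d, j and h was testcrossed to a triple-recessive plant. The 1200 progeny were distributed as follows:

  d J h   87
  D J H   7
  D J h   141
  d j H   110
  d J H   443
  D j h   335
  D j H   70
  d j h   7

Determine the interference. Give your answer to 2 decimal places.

The two most frequent reciprocal classes, d J H and D j h, are the parental types, so the F1 was d J H / D j h.
The two rarest classes, D J H and d j h, are the double crossovers. Comparing them with the parentals, only the d allele has switched, so d is the middle locus and the order is h – d – j.
h–d: (157 + 14)/1200 = 0.1425; d–j: (251 + 14)/1200 = 0.2208.
Expected DCO frequency = 0.1425 × 0.2208 ≈ 0.03146; observed = 14/1200 ≈ 0.01167.
Coefficient of coincidence = 0.01167/0.03146 ≈ 0.37; interference = 1 − 0.37 = 0.63.

0.63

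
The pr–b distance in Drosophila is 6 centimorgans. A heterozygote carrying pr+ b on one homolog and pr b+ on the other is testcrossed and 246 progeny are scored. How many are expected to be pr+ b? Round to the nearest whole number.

A map distance of 6 centimorgans corresponds to a recombination frequency of 0.060.
The F1 is pr+ b / pr b+, so pr+ b is a parental gamete class with expected frequency (1 − r)/2 = 0.940/2 = 0.4700.
Expected number = 0.4700 × 246 = 115.62 ≈ 116.

116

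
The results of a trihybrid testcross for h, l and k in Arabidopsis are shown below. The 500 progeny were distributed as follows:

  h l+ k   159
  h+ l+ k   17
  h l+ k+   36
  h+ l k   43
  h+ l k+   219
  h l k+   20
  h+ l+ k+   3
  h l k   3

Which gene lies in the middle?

l

The two most frequent reciprocal classes, h+ l k+ and h l+ k, are the parental types, so the F1 was h+ l k+ / h l+ k.
The two rarest classes, h+ l+ k+ and h l k, are the double crossovers. Comparing them with the parentals, only the l allele has switched, so l is the middle locus and the order is k – l – h.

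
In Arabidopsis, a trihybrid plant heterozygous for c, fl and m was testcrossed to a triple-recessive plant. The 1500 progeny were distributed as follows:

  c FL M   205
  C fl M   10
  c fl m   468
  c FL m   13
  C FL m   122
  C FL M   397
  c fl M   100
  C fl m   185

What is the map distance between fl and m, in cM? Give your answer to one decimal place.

The two most frequent reciprocal classes, C FL M and c fl m, are the parental types, so the F1 was C FL M / c fl m.
The two rarest classes, C fl M and c FL m, are the double crossovers. Comparing them with the parentals, only the fl allele has switched, so fl is the middle locus and the order is c – fl – m.
Crossovers in the fl–m interval produce the single-crossover classes C FL m and c fl M (122 + 100 = 222) plus the double crossovers (23).
RF(fl–m) = (222 + 23) / 1500 = 245/1500 = 0.1633 → 16.3 cM.

16.3 cM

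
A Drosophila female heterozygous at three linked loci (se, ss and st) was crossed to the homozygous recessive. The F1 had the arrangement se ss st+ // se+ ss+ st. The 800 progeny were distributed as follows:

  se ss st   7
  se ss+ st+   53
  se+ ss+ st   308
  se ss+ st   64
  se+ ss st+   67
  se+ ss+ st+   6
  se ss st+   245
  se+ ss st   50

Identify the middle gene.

The two rarest classes, se ss st and se+ ss+ st+, are the double crossovers. Comparing them with the parentals, only the st allele has switched, so st is the middle locus and the order is se – st – ss.

st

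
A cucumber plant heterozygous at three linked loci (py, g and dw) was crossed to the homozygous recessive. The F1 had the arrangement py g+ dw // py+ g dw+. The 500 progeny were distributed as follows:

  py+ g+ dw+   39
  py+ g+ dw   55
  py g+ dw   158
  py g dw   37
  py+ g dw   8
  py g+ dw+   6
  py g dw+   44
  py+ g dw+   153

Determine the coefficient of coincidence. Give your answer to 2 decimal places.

The two rarest classes, py g+ dw+ and py+ g dw, are the double crossovers. Comparing them with the parentals, only the dw allele has switched, so dw is the middle locus and the order is py – dw – g.
py–dw: (99 + 14)/500 = 0.2260; dw–g: (76 + 14)/500 = 0.1800.
Expected DCO frequency = 0.2260 × 0.1800 ≈ 0.04068; observed = 14/500 ≈ 0.02800.
Coefficient of coincidence = 0.02800/0.04068 ≈ 0.69.

0.69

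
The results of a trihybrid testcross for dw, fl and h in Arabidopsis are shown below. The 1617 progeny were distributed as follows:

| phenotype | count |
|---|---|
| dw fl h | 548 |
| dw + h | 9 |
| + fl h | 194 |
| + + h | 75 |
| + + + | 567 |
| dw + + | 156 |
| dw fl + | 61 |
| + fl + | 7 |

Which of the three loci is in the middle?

The two most frequent reciprocal classes, + + + and dw fl h, are the parental types, so the F1 was + + + / dw fl h.
The two rarest classes, + fl + and dw + h, are the double crossovers. Comparing them with the parentals, only the fl allele has switched, so fl is the middle locus and the order is dw – fl – h.

fl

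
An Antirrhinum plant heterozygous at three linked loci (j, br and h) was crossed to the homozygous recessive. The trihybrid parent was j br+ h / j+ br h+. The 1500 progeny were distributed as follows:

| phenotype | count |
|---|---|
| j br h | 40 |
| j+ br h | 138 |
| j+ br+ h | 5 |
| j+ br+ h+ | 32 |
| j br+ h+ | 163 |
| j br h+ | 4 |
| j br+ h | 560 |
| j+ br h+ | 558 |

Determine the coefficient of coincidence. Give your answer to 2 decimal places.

0.54

The two rarest classes, j+ br+ h and j br h+, are the double crossovers. Comparing them with the parentals, only the j allele has switched, so j is the middle locus and the order is h – j – br.
h–j: (301 + 9)/1500 = 0.2067; j–br: (72 + 9)/1500 = 0.0540.
Expected DCO frequency = 0.2067 × 0.0540 ≈ 0.01116; observed = 9/1500 ≈ 0.00600.
Coefficient of coincidence = 0.00600/0.01116 ≈ 0.54.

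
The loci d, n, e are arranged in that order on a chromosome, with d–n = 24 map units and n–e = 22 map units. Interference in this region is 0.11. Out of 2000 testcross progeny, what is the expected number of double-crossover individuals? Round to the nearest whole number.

Map distances give recombination frequencies of 0.240 and 0.220 for the two intervals.
With interference 0.11 (so coincidence = 0.89), expected double-crossover frequency = 0.240 × 0.220 × 0.89 = 0.04699.
Expected number = 0.04699 × 2000 = 93.98 ≈ 94.

94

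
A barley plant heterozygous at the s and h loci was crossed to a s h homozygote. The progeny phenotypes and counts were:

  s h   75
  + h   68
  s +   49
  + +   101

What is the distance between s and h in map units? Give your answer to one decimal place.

39.9 map units

The two most frequent classes, + + (101) and s h (75), are the parental types, so the F1 was + + / s h.
The recombinant classes are + h and s +: 68 + 49 = 117.
Recombination frequency = 117/293 = 0.3993 ≈ 39.9%, i.e. 39.9 map units.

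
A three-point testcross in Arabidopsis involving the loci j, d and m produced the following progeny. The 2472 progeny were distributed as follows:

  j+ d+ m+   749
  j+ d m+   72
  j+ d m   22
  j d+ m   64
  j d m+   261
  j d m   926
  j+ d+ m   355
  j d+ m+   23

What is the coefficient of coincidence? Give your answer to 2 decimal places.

The two most frequent reciprocal classes, j d m and j+ d+ m+, are the parental types, so the F1 was j d m / j+ d+ m+.
The two rarest classes, j+ d m and j d+ m+, are the double crossovers. Comparing them with the parentals, only the j allele has switched, so j is the middle locus and the order is d – j – m.
d–j: (136 + 45)/2472 = 0.0732; j–m: (616 + 45)/2472 = 0.2674.
Expected DCO frequency = 0.0732 × 0.2674 ≈ 0.01957; observed = 45/2472 ≈ 0.01820.
Coefficient of coincidence = 0.01820/0.01957 ≈ 0.93.

0.93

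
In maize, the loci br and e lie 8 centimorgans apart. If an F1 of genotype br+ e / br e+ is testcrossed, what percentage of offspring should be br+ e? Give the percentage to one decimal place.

46.0%

A map distance of 8 centimorgans corresponds to a recombination frequency of 0.080.
The F1 is br+ e / br e+, so br+ e is a parental gamete class with expected frequency (1 − r)/2 = 0.920/2 = 0.4600.
That is 0.4600 = 46.0% of the progeny.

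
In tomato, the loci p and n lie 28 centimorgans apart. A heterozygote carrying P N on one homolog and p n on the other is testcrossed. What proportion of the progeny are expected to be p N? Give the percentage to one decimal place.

14.0%

A map distance of 28 centimorgans corresponds to a recombination frequency of 0.280.
The F1 is P N / p n, so p N is a recombinant gamete class with expected frequency r/2 = 0.280/2 = 0.1400.
That is 0.1400 = 14.0% of the progeny.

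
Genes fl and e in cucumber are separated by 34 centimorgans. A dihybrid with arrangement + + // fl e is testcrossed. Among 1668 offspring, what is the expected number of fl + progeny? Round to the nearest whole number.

284

A map distance of 34 centimorgans corresponds to a recombination frequency of 0.340.
The F1 is + + / fl e, so fl + is a recombinant gamete class with expected frequency r/2 = 0.340/2 = 0.1700.
Expected number = 0.1700 × 1668 = 283.56 ≈ 284.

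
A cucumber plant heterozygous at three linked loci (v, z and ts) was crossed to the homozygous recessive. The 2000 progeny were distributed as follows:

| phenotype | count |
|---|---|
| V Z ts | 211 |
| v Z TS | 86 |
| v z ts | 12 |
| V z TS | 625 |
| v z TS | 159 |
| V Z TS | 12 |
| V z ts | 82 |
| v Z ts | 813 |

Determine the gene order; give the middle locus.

z

The two most frequent reciprocal classes, V z TS and v Z ts, are the parental types, so the F1 was V z TS / v Z ts.
The two rarest classes, V Z TS and v z ts, are the double crossovers. Comparing them with the parentals, only the z allele has switched, so z is the middle locus and the order is v – z – ts.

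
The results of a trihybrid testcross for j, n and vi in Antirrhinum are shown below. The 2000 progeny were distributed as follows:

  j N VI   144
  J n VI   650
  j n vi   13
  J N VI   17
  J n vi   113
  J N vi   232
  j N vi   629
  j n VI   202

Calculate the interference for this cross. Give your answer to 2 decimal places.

0.55

The two most frequent reciprocal classes, J n VI and j N vi, are the parental types, so the F1 was J n VI / j N vi.
The two rarest classes, J N VI and j n vi, are the double crossovers. Comparing them with the parentals, only the n allele has switched, so n is the middle locus and the order is j – n – vi.
j–n: (434 + 30)/2000 = 0.2320; n–vi: (257 + 30)/2000 = 0.1435.
Expected DCO frequency = 0.2320 × 0.1435 ≈ 0.03329; observed = 30/2000 ≈ 0.01500.
Coefficient of coincidence = 0.01500/0.03329 ≈ 0.45; interference = 1 − 0.45 = 0.55.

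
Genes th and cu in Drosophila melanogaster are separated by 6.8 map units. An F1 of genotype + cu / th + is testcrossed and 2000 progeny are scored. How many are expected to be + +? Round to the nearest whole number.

68

A map distance of 6.8 map units corresponds to a recombination frequency of 0.068.
The F1 is + cu / th +, so + + is a recombinant gamete class with expected frequency r/2 = 0.068/2 = 0.0340.
Expected number = 0.0340 × 2000 = 68.00 ≈ 68.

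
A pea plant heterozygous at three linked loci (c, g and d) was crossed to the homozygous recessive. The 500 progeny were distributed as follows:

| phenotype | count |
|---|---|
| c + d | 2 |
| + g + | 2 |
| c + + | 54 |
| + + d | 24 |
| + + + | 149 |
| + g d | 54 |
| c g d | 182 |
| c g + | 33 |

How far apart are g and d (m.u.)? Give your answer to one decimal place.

12.2 m.u.

The two most frequent reciprocal classes, + + + and c g d, are the parental types, so the F1 was + + + / c g d.
The two rarest classes, + g + and c + d, are the double crossovers. Comparing them with the parentals, only the g allele has switched, so g is the middle locus and the order is d – g – c.
Crossovers in the d–g interval produce the single-crossover classes + + d and c g + (24 + 33 = 57) plus the double crossovers (4).
RF(d–g) = (57 + 4) / 500 = 61/500 = 0.1220 → 12.2 m.u.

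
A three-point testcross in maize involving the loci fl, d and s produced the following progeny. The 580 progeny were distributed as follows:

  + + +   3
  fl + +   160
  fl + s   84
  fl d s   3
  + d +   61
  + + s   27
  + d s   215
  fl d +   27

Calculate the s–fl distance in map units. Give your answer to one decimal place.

The two most frequent reciprocal classes, + d s and fl + +, are the parental types, so the F1 was + d s / fl + +.
The two rarest classes, fl d s and + + +, are the double crossovers. Comparing them with the parentals, only the fl allele has switched, so fl is the middle locus and the order is s – fl – d.
Crossovers in the s–fl interval produce the single-crossover classes + d + and fl + s (61 + 84 = 145) plus the double crossovers (6).
RF(s–fl) = (145 + 6) / 580 = 151/580 = 0.2603 → 26.0 map units.

26.0 map units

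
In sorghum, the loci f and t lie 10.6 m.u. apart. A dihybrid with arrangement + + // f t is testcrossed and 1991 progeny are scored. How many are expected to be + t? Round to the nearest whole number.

106

A map distance of 10.6 m.u. corresponds to a recombination frequency of 0.106.
The F1 is + + / f t, so + t is a recombinant gamete class with expected frequency r/2 = 0.106/2 = 0.0530.
Expected number = 0.0530 × 1991 = 105.52 ≈ 106.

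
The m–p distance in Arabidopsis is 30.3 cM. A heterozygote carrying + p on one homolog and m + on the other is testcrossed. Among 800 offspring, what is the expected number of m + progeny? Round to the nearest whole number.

279

A map distance of 30.3 cM corresponds to a recombination frequency of 0.303.
The F1 is + p / m +, so m + is a parental gamete class with expected frequency (1 − r)/2 = 0.697/2 = 0.3485.
Expected number = 0.3485 × 800 = 278.80 ≈ 279.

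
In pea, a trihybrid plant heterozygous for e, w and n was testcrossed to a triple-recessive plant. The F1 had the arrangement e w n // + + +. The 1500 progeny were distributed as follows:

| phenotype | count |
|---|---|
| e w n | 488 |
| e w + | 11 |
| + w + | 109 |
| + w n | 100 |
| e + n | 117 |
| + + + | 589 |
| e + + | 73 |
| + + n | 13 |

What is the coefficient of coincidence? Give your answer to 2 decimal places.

The two rarest classes, e w + and + + n, are the double crossovers. Comparing them with the parentals, only the n allele has switched, so n is the middle locus and the order is w – n – e.
w–n: (226 + 24)/1500 = 0.1667; n–e: (173 + 24)/1500 = 0.1313.
Expected DCO frequency = 0.1667 × 0.1313 ≈ 0.02189; observed = 24/1500 ≈ 0.01600.
Coefficient of coincidence = 0.01600/0.02189 ≈ 0.73.

0.73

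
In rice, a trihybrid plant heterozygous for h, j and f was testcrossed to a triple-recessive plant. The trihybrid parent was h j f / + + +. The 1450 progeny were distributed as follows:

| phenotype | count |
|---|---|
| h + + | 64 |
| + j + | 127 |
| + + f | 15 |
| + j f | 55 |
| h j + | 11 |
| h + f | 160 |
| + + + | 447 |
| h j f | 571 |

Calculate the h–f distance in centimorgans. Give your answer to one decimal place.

10.0 centimorgans

The two rarest classes, h j + and + + f, are the double crossovers. Comparing them with the parentals, only the f allele has switched, so f is the middle locus and the order is h – f – j.
Crossovers in the h–f interval produce the single-crossover classes + j f and h + + (55 + 64 = 119) plus the double crossovers (26).
RF(h–f) = (119 + 26) / 1450 = 145/1450 = 0.1000 → 10.0 centimorgans.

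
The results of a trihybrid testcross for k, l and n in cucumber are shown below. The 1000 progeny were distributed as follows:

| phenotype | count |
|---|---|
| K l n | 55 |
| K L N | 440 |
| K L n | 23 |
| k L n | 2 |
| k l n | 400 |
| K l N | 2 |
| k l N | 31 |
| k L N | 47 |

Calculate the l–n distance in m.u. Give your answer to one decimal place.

5.8 m.u.

The two most frequent reciprocal classes, k l n and K L N, are the parental types, so the F1 was k l n / K L N.
The two rarest classes, k L n and K l N, are the double crossovers. Comparing them with the parentals, only the l allele has switched, so l is the middle locus and the order is n – l – k.
Crossovers in the n–l interval produce the single-crossover classes k l N and K L n (31 + 23 = 54) plus the double crossovers (4).
RF(n–l) = (54 + 4) / 1000 = 58/1000 = 0.0580 → 5.8 m.u.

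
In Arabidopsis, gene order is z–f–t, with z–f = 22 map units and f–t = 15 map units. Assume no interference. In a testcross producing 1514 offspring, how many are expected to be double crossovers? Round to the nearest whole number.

50

Map distances give recombination frequencies of 0.220 and 0.150 for the two intervals.
With no interference, expected double-crossover frequency = 0.220 × 0.150 = 0.03300.
Expected number = 0.03300 × 1514 = 49.96 ≈ 50.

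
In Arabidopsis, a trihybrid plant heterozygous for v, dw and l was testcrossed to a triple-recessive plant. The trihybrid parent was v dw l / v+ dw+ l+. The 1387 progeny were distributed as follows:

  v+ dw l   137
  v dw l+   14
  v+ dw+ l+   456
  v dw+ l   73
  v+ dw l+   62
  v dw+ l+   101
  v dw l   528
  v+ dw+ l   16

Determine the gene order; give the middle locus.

l

The two rarest classes, v dw l+ and v+ dw+ l, are the double crossovers. Comparing them with the parentals, only the l allele has switched, so l is the middle locus and the order is v – l – dw.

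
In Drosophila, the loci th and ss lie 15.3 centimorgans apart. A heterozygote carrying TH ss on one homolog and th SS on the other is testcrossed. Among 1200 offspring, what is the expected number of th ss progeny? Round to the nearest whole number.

A map distance of 15.3 centimorgans corresponds to a recombination frequency of 0.153.
The F1 is TH ss / th SS, so th ss is a recombinant gamete class with expected frequency r/2 = 0.153/2 = 0.0765.
Expected number = 0.0765 × 1200 = 91.80 ≈ 92.

92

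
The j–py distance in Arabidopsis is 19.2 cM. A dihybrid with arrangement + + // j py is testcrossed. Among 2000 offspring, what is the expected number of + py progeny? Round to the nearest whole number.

A map distance of 19.2 cM corresponds to a recombination frequency of 0.192.
The F1 is + + / j py, so + py is a recombinant gamete class with expected frequency r/2 = 0.192/2 = 0.0960.
Expected number = 0.0960 × 2000 = 192.00 ≈ 192.

192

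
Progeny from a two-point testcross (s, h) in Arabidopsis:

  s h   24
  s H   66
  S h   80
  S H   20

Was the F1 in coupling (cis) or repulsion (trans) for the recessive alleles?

trans

The two most frequent classes are S h (80) and s H (66); these are the parental (non-recombinant) types.
So the F1 carried S h on one chromosome and s H on the other — the recessive alleles are on opposite chromosomes (trans / repulsion).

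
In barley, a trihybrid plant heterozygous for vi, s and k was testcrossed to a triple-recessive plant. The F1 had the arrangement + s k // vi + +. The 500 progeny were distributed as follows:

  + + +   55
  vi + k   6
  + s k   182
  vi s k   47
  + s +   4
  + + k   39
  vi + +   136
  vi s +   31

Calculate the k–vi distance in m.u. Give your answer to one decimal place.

The two rarest classes, + s + and vi + k, are the double crossovers. Comparing them with the parentals, only the k allele has switched, so k is the middle locus and the order is vi – k – s.
Crossovers in the vi–k interval produce the single-crossover classes vi s k and + + + (47 + 55 = 102) plus the double crossovers (10).
RF(vi–k) = (102 + 10) / 500 = 112/500 = 0.2240 → 22.4 m.u.

22.4 m.u.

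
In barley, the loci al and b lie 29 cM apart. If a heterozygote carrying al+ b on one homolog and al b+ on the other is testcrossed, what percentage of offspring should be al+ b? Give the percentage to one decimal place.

A map distance of 29 cM corresponds to a recombination frequency of 0.290.
The F1 is al+ b / al b+, so al+ b is a parental gamete class with expected frequency (1 − r)/2 = 0.710/2 = 0.3550.
That is 0.3550 = 35.5% of the progeny.

35.5%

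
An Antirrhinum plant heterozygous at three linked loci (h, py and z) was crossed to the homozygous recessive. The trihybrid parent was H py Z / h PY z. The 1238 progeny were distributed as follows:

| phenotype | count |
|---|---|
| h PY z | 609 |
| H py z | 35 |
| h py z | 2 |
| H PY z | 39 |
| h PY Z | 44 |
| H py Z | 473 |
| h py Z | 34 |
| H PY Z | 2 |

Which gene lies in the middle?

The two rarest classes, H PY Z and h py z, are the double crossovers. Comparing them with the parentals, only the py allele has switched, so py is the middle locus and the order is z – py – h.

py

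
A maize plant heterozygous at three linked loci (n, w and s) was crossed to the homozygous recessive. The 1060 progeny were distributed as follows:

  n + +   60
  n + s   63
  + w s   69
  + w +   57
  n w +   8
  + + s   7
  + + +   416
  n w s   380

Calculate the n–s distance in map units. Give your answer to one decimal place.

13.6 map units

The two most frequent reciprocal classes, n w s and + + +, are the parental types, so the F1 was n w s / + + +.
The two rarest classes, n w + and + + s, are the double crossovers. Comparing them with the parentals, only the s allele has switched, so s is the middle locus and the order is n – s – w.
Crossovers in the n–s interval produce the single-crossover classes + w s and n + + (69 + 60 = 129) plus the double crossovers (15).
RF(n–s) = (129 + 15) / 1060 = 144/1060 = 0.1358 → 13.6 map units.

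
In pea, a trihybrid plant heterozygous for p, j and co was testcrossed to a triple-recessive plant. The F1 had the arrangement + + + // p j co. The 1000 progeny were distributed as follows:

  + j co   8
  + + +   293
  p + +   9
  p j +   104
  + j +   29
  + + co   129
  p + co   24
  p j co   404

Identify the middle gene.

p

The two rarest classes, p + + and + j co, are the double crossovers. Comparing them with the parentals, only the p allele has switched, so p is the middle locus and the order is co – p – j.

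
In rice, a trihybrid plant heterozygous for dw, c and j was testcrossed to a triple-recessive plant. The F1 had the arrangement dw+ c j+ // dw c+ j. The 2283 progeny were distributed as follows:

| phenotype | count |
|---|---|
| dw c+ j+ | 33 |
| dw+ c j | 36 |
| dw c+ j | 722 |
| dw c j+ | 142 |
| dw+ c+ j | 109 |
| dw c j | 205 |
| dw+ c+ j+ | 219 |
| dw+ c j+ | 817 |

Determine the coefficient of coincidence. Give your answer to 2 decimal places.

1.00

The two rarest classes, dw+ c j and dw c+ j+, are the double crossovers. Comparing them with the parentals, only the j allele has switched, so j is the middle locus and the order is dw – j – c.
dw–j: (251 + 69)/2283 = 0.1402; j–c: (424 + 69)/2283 = 0.2159.
Expected DCO frequency = 0.1402 × 0.2159 ≈ 0.03027; observed = 69/2283 ≈ 0.03022.
Coefficient of coincidence = 0.03022/0.03027 ≈ 1.00.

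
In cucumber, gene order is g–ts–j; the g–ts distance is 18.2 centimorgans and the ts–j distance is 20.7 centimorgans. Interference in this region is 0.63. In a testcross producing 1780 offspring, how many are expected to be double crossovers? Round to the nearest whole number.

25

Map distances give recombination frequencies of 0.182 and 0.207 for the two intervals.
With interference 0.63 (so coincidence = 0.37), expected double-crossover frequency = 0.182 × 0.207 × 0.37 = 0.01394.
Expected number = 0.01394 × 1780 = 24.81 ≈ 25.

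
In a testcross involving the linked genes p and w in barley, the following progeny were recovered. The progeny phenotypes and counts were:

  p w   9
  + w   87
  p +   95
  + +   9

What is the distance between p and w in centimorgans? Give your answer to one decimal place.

9.0 centimorgans

The two most frequent classes, + w (87) and p + (95), are the parental types, so the F1 was + w / p +.
The recombinant classes are + + and p w: 9 + 9 = 18.
Recombination frequency = 18/200 = 0.0900 ≈ 9.0%, i.e. 9.0 centimorgans.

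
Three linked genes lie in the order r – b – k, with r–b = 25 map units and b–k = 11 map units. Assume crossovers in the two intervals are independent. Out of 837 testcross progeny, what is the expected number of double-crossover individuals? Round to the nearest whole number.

Map distances give recombination frequencies of 0.250 and 0.110 for the two intervals.
With no interference, expected double-crossover frequency = 0.250 × 0.110 = 0.02750.
Expected number = 0.02750 × 837 = 23.02 ≈ 23.

23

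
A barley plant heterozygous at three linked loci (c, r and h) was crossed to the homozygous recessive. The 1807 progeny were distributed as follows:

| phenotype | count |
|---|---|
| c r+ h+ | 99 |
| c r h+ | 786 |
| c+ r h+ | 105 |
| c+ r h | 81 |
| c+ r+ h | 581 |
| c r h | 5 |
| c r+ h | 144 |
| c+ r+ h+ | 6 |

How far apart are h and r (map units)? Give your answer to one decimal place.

The two most frequent reciprocal classes, c+ r+ h and c r h+, are the parental types, so the F1 was c+ r+ h / c r h+.
The two rarest classes, c+ r+ h+ and c r h, are the double crossovers. Comparing them with the parentals, only the h allele has switched, so h is the middle locus and the order is c – h – r.
Crossovers in the h–r interval produce the single-crossover classes c+ r h and c r+ h+ (81 + 99 = 180) plus the double crossovers (11).
RF(h–r) = (180 + 11) / 1807 = 191/1807 = 0.1057 → 10.6 map units.

10.6 map units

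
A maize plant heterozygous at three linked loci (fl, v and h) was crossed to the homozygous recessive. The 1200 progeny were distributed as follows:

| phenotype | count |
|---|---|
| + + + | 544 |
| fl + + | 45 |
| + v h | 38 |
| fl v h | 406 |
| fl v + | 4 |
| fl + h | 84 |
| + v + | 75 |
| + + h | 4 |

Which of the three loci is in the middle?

The two most frequent reciprocal classes, + + + and fl v h, are the parental types, so the F1 was + + + / fl v h.
The two rarest classes, + + h and fl v +, are the double crossovers. Comparing them with the parentals, only the h allele has switched, so h is the middle locus and the order is fl – h – v.

h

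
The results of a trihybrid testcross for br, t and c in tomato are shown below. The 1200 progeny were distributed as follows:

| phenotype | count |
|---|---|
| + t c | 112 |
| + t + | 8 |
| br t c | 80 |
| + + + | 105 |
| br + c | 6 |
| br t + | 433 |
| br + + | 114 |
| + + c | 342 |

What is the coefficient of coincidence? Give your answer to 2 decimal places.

The two most frequent reciprocal classes, + + c and br t +, are the parental types, so the F1 was + + c / br t +.
The two rarest classes, br + c and + t +, are the double crossovers. Comparing them with the parentals, only the br allele has switched, so br is the middle locus and the order is t – br – c.
t–br: (226 + 14)/1200 = 0.2000; br–c: (185 + 14)/1200 = 0.1658.
Expected DCO frequency = 0.2000 × 0.1658 ≈ 0.03316; observed = 14/1200 ≈ 0.01167.
Coefficient of coincidence = 0.01167/0.03316 ≈ 0.35.

0.35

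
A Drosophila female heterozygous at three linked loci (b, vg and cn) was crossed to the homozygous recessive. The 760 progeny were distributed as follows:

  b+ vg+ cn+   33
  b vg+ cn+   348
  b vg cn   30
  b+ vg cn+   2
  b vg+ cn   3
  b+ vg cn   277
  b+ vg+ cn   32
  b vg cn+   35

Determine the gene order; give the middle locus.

The two most frequent reciprocal classes, b vg+ cn+ and b+ vg cn, are the parental types, so the F1 was b vg+ cn+ / b+ vg cn.
The two rarest classes, b vg+ cn and b+ vg cn+, are the double crossovers. Comparing them with the parentals, only the cn allele has switched, so cn is the middle locus and the order is vg – cn – b.

cn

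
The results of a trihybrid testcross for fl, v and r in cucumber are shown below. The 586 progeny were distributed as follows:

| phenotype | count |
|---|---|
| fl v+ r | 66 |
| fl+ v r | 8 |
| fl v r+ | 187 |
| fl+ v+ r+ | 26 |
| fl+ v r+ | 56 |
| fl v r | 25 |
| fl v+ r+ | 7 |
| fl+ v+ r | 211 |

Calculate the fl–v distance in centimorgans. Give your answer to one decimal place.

23.4 centimorgans

The two most frequent reciprocal classes, fl+ v+ r and fl v r+, are the parental types, so the F1 was fl+ v+ r / fl v r+.
The two rarest classes, fl+ v r and fl v+ r+, are the double crossovers. Comparing them with the parentals, only the v allele has switched, so v is the middle locus and the order is fl – v – r.
Crossovers in the fl–v interval produce the single-crossover classes fl v+ r and fl+ v r+ (66 + 56 = 122) plus the double crossovers (15).
RF(fl–v) = (122 + 15) / 586 = 137/586 = 0.2338 → 23.4 centimorgans.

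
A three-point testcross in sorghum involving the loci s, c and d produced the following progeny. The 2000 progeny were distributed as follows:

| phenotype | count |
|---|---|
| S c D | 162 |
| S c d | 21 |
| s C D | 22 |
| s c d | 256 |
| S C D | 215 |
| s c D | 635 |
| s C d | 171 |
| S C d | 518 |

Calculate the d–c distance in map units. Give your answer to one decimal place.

The two most frequent reciprocal classes, S C d and s c D, are the parental types, so the F1 was S C d / s c D.
The two rarest classes, S c d and s C D, are the double crossovers. Comparing them with the parentals, only the c allele has switched, so c is the middle locus and the order is d – c – s.
Crossovers in the d–c interval produce the single-crossover classes S C D and s c d (215 + 256 = 471) plus the double crossovers (43).
RF(d–c) = (471 + 43) / 2000 = 514/2000 = 0.2570 → 25.7 map units.

25.7 map units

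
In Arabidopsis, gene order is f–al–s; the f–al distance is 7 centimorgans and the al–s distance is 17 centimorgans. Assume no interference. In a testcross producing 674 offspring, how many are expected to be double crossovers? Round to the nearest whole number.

8

Map distances give recombination frequencies of 0.070 and 0.170 for the two intervals.
With no interference, expected double-crossover frequency = 0.070 × 0.170 = 0.01190.
Expected number = 0.01190 × 674 = 8.02 ≈ 8.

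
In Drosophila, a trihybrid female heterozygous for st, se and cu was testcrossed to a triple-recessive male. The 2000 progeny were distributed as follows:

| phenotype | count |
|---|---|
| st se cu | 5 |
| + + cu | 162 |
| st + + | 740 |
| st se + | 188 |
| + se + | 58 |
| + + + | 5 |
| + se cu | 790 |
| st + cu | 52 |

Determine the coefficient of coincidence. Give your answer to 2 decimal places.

0.46

The two most frequent reciprocal classes, st + + and + se cu, are the parental types, so the F1 was st + + / + se cu.
The two rarest classes, + + + and st se cu, are the double crossovers. Comparing them with the parentals, only the st allele has switched, so st is the middle locus and the order is se – st – cu.
se–st: (350 + 10)/2000 = 0.1800; st–cu: (110 + 10)/2000 = 0.0600.
Expected DCO frequency = 0.1800 × 0.0600 ≈ 0.01080; observed = 10/2000 ≈ 0.00500.
Coefficient of coincidence = 0.00500/0.01080 ≈ 0.46.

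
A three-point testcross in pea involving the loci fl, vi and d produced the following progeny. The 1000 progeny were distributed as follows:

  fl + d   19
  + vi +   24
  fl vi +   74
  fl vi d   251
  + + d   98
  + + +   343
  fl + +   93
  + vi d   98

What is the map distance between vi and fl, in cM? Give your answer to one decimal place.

The two most frequent reciprocal classes, + + + and fl vi d, are the parental types, so the F1 was + + + / fl vi d.
The two rarest classes, + vi + and fl + d, are the double crossovers. Comparing them with the parentals, only the vi allele has switched, so vi is the middle locus and the order is d – vi – fl.
Crossovers in the vi–fl interval produce the single-crossover classes fl + + and + vi d (93 + 98 = 191) plus the double crossovers (43).
RF(vi–fl) = (191 + 43) / 1000 = 234/1000 = 0.2340 → 23.4 cM.

23.4 cM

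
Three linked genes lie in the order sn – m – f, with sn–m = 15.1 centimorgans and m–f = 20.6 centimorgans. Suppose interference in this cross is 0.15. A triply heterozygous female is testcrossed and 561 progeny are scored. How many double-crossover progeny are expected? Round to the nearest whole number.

15

Map distances give recombination frequencies of 0.151 and 0.206 for the two intervals.
With interference 0.15 (so coincidence = 0.85), expected double-crossover frequency = 0.151 × 0.206 × 0.85 = 0.02644.
Expected number = 0.02644 × 561 = 14.83 ≈ 15.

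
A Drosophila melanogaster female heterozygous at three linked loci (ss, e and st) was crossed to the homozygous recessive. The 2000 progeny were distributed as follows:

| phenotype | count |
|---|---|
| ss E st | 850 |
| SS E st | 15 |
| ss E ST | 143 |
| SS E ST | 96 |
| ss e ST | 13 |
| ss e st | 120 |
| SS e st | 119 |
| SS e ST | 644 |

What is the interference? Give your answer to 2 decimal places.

The two most frequent reciprocal classes, ss E st and SS e ST, are the parental types, so the F1 was ss E st / SS e ST.
The two rarest classes, SS E st and ss e ST, are the double crossovers. Comparing them with the parentals, only the ss allele has switched, so ss is the middle locus and the order is e – ss – st.
e–ss: (216 + 28)/2000 = 0.1220; ss–st: (262 + 28)/2000 = 0.1450.
Expected DCO frequency = 0.1220 × 0.1450 ≈ 0.01769; observed = 28/2000 ≈ 0.01400.
Coefficient of coincidence = 0.01400/0.01769 ≈ 0.79; interference = 1 − 0.79 = 0.21.

0.21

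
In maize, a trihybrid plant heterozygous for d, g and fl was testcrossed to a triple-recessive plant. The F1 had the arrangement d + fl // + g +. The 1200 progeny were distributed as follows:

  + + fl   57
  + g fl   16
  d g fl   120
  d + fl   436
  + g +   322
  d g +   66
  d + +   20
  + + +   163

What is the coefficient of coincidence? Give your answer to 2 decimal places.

The two rarest classes, d + + and + g fl, are the double crossovers. Comparing them with the parentals, only the fl allele has switched, so fl is the middle locus and the order is d – fl – g.
d–fl: (123 + 36)/1200 = 0.1325; fl–g: (283 + 36)/1200 = 0.2658.
Expected DCO frequency = 0.1325 × 0.2658 ≈ 0.03522; observed = 36/1200 ≈ 0.03000.
Coefficient of coincidence = 0.03000/0.03522 ≈ 0.85.

0.85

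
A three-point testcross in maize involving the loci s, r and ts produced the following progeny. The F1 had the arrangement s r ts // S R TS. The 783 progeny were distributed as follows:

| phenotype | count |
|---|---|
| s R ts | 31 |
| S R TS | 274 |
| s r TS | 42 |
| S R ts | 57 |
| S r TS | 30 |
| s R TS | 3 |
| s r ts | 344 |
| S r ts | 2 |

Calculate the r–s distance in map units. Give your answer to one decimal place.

8.4 map units

The two rarest classes, S r ts and s R TS, are the double crossovers. Comparing them with the parentals, only the s allele has switched, so s is the middle locus and the order is r – s – ts.
Crossovers in the r–s interval produce the single-crossover classes s R ts and S r TS (31 + 30 = 61) plus the double crossovers (5).
RF(r–s) = (61 + 5) / 783 = 66/783 = 0.0843 → 8.4 map units.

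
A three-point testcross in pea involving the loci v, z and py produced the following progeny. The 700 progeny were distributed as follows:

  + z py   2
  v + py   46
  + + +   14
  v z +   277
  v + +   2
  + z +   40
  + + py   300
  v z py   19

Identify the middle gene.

z

The two most frequent reciprocal classes, v z + and + + py, are the parental types, so the F1 was v z + / + + py.
The two rarest classes, v + + and + z py, are the double crossovers. Comparing them with the parentals, only the z allele has switched, so z is the middle locus and the order is py – z – v.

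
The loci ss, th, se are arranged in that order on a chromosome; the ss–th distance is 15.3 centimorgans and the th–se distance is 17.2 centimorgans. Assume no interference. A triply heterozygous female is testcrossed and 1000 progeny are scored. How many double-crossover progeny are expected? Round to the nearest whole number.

Map distances give recombination frequencies of 0.153 and 0.172 for the two intervals.
With no interference, expected double-crossover frequency = 0.153 × 0.172 = 0.02632.
Expected number = 0.02632 × 1000 = 26.32 ≈ 26.

26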